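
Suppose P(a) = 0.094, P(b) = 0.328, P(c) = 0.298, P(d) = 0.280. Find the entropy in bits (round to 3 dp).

1.883 bits

H = −Σ pᵢ log₂ pᵢ.
−0.094·log₂(0.094) = 0.3207
−0.328·log₂(0.328) = 0.5275
−0.298·log₂(0.298) = 0.5205
−0.280·log₂(0.280) = 0.5142
Sum ≈ 1.8829 → 1.883 bits.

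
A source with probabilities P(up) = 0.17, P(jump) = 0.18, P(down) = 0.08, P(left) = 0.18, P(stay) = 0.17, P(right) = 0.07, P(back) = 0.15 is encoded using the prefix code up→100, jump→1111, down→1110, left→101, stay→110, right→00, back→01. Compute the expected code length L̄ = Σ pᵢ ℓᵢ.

3.04 bits/symbol

L̄ = Σ pᵢ·ℓᵢ = 0.17·3 + 0.18·4 + 0.08·4 + 0.18·3 + 0.17·3 + 0.07·2 + 0.15·2 = 3.04 bits/symbol.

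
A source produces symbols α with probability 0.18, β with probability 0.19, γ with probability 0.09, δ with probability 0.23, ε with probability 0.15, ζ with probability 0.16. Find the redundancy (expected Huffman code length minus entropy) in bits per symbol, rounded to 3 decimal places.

Entropy H = −Σ p log₂ p ≈ 2.5344 bits.
Huffman merges: 9/100+3/20→6/25; 4/25+9/50→17/50; 19/100+23/100→21/50; 6/25+17/50→29/50; 21/50+29/50→1. L = 129/50 ≈ 2.5800.
L − H = 2.5800 − 2.5344 = 0.046 bits.

0.046 bits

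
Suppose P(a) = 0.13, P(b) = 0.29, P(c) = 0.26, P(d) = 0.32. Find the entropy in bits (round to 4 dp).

H = −Σ pᵢ log₂ pᵢ.
−0.13·log₂(0.13) = 0.3826
−0.29·log₂(0.29) = 0.5179
−0.26·log₂(0.26) = 0.5053
−0.32·log₂(0.32) = 0.5260
Sum ≈ 1.9319 → 1.9319 bits.

1.9319 bits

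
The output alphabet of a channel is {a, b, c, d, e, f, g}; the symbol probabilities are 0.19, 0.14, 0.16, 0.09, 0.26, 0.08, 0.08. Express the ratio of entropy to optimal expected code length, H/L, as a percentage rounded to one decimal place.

Entropy H = −Σ p log₂ p ≈ 2.6763 bits.
Huffman merges: 2/25+2/25→4/25; 9/100+7/50→23/100; 4/25+4/25→8/25; 19/100+23/100→21/50; 13/50+8/25→29/50; 21/50+29/50→1. L = 271/100 ≈ 2.7100.
Efficiency = H/L = 2.6763/2.7100 = 98.8%.

98.8%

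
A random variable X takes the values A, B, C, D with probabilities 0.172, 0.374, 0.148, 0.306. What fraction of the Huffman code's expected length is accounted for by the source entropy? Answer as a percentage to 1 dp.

97.5%

Entropy H = −Σ p log₂ p ≈ 1.8982 bits.
Huffman merges: 37/250+43/250→8/25; 153/500+8/25→313/500; 187/500+313/500→1. L = 973/500 ≈ 1.9460.
Efficiency = H/L = 1.8982/1.9460 = 97.5%.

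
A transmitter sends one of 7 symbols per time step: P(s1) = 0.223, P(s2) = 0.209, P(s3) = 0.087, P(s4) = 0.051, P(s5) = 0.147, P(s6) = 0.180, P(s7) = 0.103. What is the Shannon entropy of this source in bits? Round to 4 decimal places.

H = −Σ pᵢ log₂ pᵢ.
−0.223·log₂(0.223) = 0.4828
−0.209·log₂(0.209) = 0.4720
−0.087·log₂(0.087) = 0.3065
−0.051·log₂(0.051) = 0.2190
−0.147·log₂(0.147) = 0.4066
−0.180·log₂(0.180) = 0.4453
−0.103·log₂(0.103) = 0.3378
Sum ≈ 2.6699 → 2.6699 bits.

2.6699 bits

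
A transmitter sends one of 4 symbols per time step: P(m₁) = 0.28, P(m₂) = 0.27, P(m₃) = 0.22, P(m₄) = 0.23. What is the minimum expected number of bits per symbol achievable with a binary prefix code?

2 bits/symbol

Repeatedly combine the two least-probable nodes; the expected code length is the sum of the merged weights.
merge 11/50 + 23/100 → 9/20
merge 27/100 + 7/25 → 11/20
merge 9/20 + 11/20 → 1
L = 9/20 + 11/20 + 1 = 2 bits/symbol.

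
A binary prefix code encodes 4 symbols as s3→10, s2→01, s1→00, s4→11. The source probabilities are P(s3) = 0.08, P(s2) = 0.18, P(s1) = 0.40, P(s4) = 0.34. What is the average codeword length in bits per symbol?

L̄ = Σ pᵢ·ℓᵢ = 0.08·2 + 0.18·2 + 0.40·2 + 0.34·2 = 2 bits/symbol.

2 bits/symbol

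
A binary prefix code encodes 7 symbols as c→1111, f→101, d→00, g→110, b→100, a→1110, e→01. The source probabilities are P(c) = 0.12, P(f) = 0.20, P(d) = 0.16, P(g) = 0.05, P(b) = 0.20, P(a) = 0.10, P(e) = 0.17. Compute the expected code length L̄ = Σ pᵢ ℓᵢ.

L̄ = Σ pᵢ·ℓᵢ = 0.12·4 + 0.20·3 + 0.16·2 + 0.05·3 + 0.20·3 + 0.10·4 + 0.17·2 = 2.89 bits/symbol.

2.89 bits/symbol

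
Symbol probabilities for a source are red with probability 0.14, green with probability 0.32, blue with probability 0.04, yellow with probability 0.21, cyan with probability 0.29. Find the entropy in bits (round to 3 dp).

2.100 bits

H = −Σ pᵢ log₂ pᵢ.
−0.14·log₂(0.14) = 0.3971
−0.32·log₂(0.32) = 0.5260
−0.04·log₂(0.04) = 0.1858
−0.21·log₂(0.21) = 0.4728
−0.29·log₂(0.29) = 0.5179
Sum ≈ 2.0996 → 2.100 bits.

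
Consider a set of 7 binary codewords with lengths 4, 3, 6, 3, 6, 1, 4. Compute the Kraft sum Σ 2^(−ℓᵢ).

0.90625

With common denominator 2^6 = 64: Σ 2^(−ℓᵢ) = 4/64 + 8/64 + 1/64 + 8/64 + 1/64 + 32/64 + 4/64 = 58/64 = 0.90625.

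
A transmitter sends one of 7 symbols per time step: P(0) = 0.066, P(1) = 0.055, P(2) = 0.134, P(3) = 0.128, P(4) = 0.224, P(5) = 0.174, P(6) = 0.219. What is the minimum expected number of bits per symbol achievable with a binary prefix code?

2.678 bits/symbol

Repeatedly combine the two least-probable nodes; the expected code length is the sum of the merged weights.
merge 11/200 + 33/500 → 121/1000
merge 121/1000 + 16/125 → 249/1000
merge 67/500 + 87/500 → 77/250
merge 219/1000 + 28/125 → 443/1000
merge 249/1000 + 77/250 → 557/1000
merge 443/1000 + 557/1000 → 1
L = 121/1000 + 249/1000 + 77/250 + 443/1000 + 557/1000 + 1 = 1339/500 = 2.678 bits/symbol.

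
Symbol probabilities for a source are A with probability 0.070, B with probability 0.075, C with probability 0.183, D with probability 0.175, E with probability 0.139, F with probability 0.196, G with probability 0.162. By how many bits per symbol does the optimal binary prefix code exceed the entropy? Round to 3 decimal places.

Entropy H = −Σ p log₂ p ≈ 2.7192 bits.
Huffman merges: 7/100+3/40→29/200; 139/1000+29/200→71/250; 81/500+7/40→337/1000; 183/1000+49/250→379/1000; 71/250+337/1000→621/1000; 379/1000+621/1000→1. L = 1383/500 ≈ 2.7660.
L − H = 2.7660 − 2.7192 = 0.047 bits.

0.047 bits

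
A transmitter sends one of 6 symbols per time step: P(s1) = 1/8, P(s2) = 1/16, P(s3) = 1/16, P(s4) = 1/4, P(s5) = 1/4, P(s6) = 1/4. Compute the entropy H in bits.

Each probability is a power of 1/2, so log₂(1/p) is an integer.
H = Σ p·log₂(1/p) = 1/8·3 + 1/16·4 + 1/16·4 + 1/4·2 + 1/4·2 + 1/4·2 = 2.375 bits.

2.375 bits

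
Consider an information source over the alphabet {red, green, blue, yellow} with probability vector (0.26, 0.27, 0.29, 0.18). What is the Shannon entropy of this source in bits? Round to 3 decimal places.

1.979 bits

H = −Σ pᵢ log₂ pᵢ.
−0.26·log₂(0.26) = 0.5053
−0.27·log₂(0.27) = 0.5100
−0.29·log₂(0.29) = 0.5179
−0.18·log₂(0.18) = 0.4453
Sum ≈ 1.9785 → 1.979 bits.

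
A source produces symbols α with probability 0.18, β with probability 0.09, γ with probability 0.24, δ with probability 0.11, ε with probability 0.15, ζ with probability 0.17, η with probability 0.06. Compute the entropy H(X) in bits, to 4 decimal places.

H = −Σ pᵢ log₂ pᵢ.
−0.18·log₂(0.18) = 0.4453
−0.09·log₂(0.09) = 0.3127
−0.24·log₂(0.24) = 0.4941
−0.11·log₂(0.11) = 0.3503
−0.15·log₂(0.15) = 0.4105
−0.17·log₂(0.17) = 0.4346
−0.06·log₂(0.06) = 0.2435
Sum ≈ 2.6910 → 2.6910 bits.

2.6910 bits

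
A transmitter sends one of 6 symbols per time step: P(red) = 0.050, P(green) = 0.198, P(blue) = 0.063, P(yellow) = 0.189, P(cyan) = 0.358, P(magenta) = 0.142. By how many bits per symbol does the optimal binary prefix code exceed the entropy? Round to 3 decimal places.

Entropy H = −Σ p log₂ p ≈ 2.3147 bits.
Huffman merges: 1/20+63/1000→113/1000; 113/1000+71/500→51/200; 189/1000+99/500→387/1000; 51/200+179/500→613/1000; 387/1000+613/1000→1. L = 296/125 ≈ 2.3680.
L − H = 2.3680 − 2.3147 = 0.053 bits.

0.053 bits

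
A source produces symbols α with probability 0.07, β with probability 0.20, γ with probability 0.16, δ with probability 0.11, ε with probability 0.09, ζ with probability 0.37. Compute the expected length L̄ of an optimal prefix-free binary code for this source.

2.42 bits/symbol

Repeatedly combine the two least-probable nodes; the expected code length is the sum of the merged weights.
merge 7/100 + 9/100 → 4/25
merge 11/100 + 4/25 → 27/100
merge 4/25 + 1/5 → 9/25
merge 27/100 + 9/25 → 63/100
merge 37/100 + 63/100 → 1
L = 4/25 + 27/100 + 9/25 + 63/100 + 1 = 121/50 = 2.42 bits/symbol.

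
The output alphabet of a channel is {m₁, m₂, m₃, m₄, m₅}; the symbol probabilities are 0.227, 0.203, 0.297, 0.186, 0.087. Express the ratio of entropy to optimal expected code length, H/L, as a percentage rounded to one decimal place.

98.1%

Entropy H = −Σ p log₂ p ≈ 2.2306 bits.
Huffman merges: 87/1000+93/500→273/1000; 203/1000+227/1000→43/100; 273/1000+297/1000→57/100; 43/100+57/100→1. L = 2273/1000 ≈ 2.2730.
Efficiency = H/L = 2.2306/2.2730 = 98.1%.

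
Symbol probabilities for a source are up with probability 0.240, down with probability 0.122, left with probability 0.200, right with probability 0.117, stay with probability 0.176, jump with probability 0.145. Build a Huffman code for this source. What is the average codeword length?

Repeatedly combine the two least-probable nodes; the expected code length is the sum of the merged weights.
merge 117/1000 + 61/500 → 239/1000
merge 29/200 + 22/125 → 321/1000
merge 1/5 + 239/1000 → 439/1000
merge 6/25 + 321/1000 → 561/1000
merge 439/1000 + 561/1000 → 1
L = 239/1000 + 321/1000 + 439/1000 + 561/1000 + 1 = 64/25 = 2.56 bits/symbol.

2.56 bits/symbol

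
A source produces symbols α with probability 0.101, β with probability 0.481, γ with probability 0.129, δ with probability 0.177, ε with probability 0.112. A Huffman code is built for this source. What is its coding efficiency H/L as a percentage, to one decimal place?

99.1%

Entropy H = −Σ p log₂ p ≈ 2.0190 bits.
Huffman merges: 101/1000+14/125→213/1000; 129/1000+177/1000→153/500; 213/1000+153/500→519/1000; 481/1000+519/1000→1. L = 1019/500 ≈ 2.0380.
Efficiency = H/L = 2.0190/2.0380 = 99.1%.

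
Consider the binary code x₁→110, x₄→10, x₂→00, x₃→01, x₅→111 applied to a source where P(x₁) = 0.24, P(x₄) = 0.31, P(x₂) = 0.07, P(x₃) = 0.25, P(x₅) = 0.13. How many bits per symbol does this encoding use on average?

L̄ = Σ pᵢ·ℓᵢ = 0.24·3 + 0.31·2 + 0.07·2 + 0.25·2 + 0.13·3 = 2.37 bits/symbol.

2.37 bits/symbol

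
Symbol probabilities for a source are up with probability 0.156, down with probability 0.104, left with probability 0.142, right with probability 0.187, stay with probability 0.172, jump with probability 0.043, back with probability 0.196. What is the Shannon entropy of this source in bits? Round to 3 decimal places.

H = −Σ pᵢ log₂ pᵢ.
−0.156·log₂(0.156) = 0.4181
−0.104·log₂(0.104) = 0.3396
−0.142·log₂(0.142) = 0.3999
−0.187·log₂(0.187) = 0.4523
−0.172·log₂(0.172) = 0.4368
−0.043·log₂(0.043) = 0.1952
−0.196·log₂(0.196) = 0.4608
Sum ≈ 2.7028 → 2.703 bits.

2.703 bits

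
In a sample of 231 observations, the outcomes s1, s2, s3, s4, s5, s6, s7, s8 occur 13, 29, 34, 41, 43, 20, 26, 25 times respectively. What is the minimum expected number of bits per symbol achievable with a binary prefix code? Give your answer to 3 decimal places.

Probabilities are the counts divided by 231.
Repeatedly combine the two least-probable nodes; the expected code length is the sum of the merged weights.
merge 13/231 + 20/231 → 1/7
merge 25/231 + 26/231 → 17/77
merge 29/231 + 1/7 → 62/231
merge 34/231 + 41/231 → 25/77
merge 43/231 + 17/77 → 94/231
merge 62/231 + 25/77 → 137/231
merge 94/231 + 137/231 → 1
L = 1/7 + 17/77 + 62/231 + 25/77 + 94/231 + 137/231 + 1 = 683/231 ≈ 2.957 bits/symbol.

2.957 bits/symbol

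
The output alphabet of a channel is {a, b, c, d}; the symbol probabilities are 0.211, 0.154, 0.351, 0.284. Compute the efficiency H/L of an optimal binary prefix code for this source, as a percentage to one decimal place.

96.8%

Entropy H = −Σ p log₂ p ≈ 1.9352 bits.
Huffman merges: 77/500+211/1000→73/200; 71/250+351/1000→127/200; 73/200+127/200→1. L = 2 ≈ 2.0000.
Efficiency = H/L = 1.9352/2.0000 = 96.8%.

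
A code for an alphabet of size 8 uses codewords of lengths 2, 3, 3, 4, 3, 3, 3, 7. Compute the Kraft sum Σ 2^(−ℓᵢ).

0.9453125

With common denominator 2^7 = 128: Σ 2^(−ℓᵢ) = 32/128 + 16/128 + 16/128 + 8/128 + 16/128 + 16/128 + 16/128 + 1/128 = 121/128 = 0.9453125.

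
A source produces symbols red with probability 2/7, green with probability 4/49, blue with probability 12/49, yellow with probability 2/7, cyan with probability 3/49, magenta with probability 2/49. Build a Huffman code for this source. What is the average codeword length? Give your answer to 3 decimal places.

2.286 bits/symbol

Repeatedly combine the two least-probable nodes; the expected code length is the sum of the merged weights.
merge 2/49 + 3/49 → 5/49
merge 4/49 + 5/49 → 9/49
merge 9/49 + 12/49 → 3/7
merge 2/7 + 2/7 → 4/7
merge 3/7 + 4/7 → 1
L = 5/49 + 9/49 + 3/7 + 4/7 + 1 = 16/7 ≈ 2.286 bits/symbol.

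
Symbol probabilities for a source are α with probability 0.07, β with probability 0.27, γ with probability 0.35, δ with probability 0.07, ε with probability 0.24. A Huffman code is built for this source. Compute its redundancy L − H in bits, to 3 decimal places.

0.069 bits

Entropy H = −Σ p log₂ p ≈ 2.0714 bits.
Huffman merges: 7/100+7/100→7/50; 7/50+6/25→19/50; 27/100+7/20→31/50; 19/50+31/50→1. L = 107/50 ≈ 2.1400.
L − H = 2.1400 − 2.0714 = 0.069 bits.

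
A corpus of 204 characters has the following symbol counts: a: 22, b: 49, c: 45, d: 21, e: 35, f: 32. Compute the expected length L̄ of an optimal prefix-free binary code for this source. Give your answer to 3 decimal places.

Probabilities are the counts divided by 204.
Repeatedly combine the two least-probable nodes; the expected code length is the sum of the merged weights.
merge 7/68 + 11/102 → 43/204
merge 8/51 + 35/204 → 67/204
merge 43/204 + 15/68 → 22/51
merge 49/204 + 67/204 → 29/51
merge 22/51 + 29/51 → 1
L = 43/204 + 67/204 + 22/51 + 29/51 + 1 = 259/102 ≈ 2.539 bits/symbol.

2.539 bits/symbol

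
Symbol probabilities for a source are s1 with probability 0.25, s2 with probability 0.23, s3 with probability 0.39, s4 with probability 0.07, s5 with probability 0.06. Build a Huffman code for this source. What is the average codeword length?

2.1 bits/symbol

Repeatedly combine the two least-probable nodes; the expected code length is the sum of the merged weights.
merge 3/50 + 7/100 → 13/100
merge 13/100 + 23/100 → 9/25
merge 1/4 + 9/25 → 61/100
merge 39/100 + 61/100 → 1
L = 13/100 + 9/25 + 61/100 + 1 = 21/10 = 2.1 bits/symbol.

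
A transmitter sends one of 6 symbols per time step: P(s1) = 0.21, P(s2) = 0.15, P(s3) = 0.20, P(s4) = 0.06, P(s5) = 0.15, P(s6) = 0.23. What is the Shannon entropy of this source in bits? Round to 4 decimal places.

2.4895 bits

H = −Σ pᵢ log₂ pᵢ.
−0.21·log₂(0.21) = 0.4728
−0.15·log₂(0.15) = 0.4105
−0.20·log₂(0.20) = 0.4644
−0.06·log₂(0.06) = 0.2435
−0.15·log₂(0.15) = 0.4105
−0.23·log₂(0.23) = 0.4877
Sum ≈ 2.4895 → 2.4895 bits.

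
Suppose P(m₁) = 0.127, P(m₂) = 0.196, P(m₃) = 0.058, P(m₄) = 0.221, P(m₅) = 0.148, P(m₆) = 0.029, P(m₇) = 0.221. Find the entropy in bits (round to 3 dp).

2.596 bits

H = −Σ pᵢ log₂ pᵢ.
−0.127·log₂(0.127) = 0.3781
−0.196·log₂(0.196) = 0.4608
−0.058·log₂(0.058) = 0.2383
−0.221·log₂(0.221) = 0.4813
−0.148·log₂(0.148) = 0.4079
−0.029·log₂(0.029) = 0.1481
−0.221·log₂(0.221) = 0.4813
Sum ≈ 2.5958 → 2.596 bits.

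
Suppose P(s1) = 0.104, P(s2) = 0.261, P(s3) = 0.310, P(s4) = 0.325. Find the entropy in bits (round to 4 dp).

H = −Σ pᵢ log₂ pᵢ.
−0.104·log₂(0.104) = 0.3396
−0.261·log₂(0.261) = 0.5058
−0.310·log₂(0.310) = 0.5238
−0.325·log₂(0.325) = 0.5270
Sum ≈ 1.8962 → 1.8962 bits.

1.8962 bits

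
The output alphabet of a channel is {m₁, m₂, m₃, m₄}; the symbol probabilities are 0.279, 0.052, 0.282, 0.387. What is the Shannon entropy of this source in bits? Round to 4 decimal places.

1.7807 bits

H = −Σ pᵢ log₂ pᵢ.
−0.279·log₂(0.279) = 0.5138
−0.052·log₂(0.052) = 0.2218
−0.282·log₂(0.282) = 0.5150
−0.387·log₂(0.387) = 0.5300
Sum ≈ 1.7807 → 1.7807 bits.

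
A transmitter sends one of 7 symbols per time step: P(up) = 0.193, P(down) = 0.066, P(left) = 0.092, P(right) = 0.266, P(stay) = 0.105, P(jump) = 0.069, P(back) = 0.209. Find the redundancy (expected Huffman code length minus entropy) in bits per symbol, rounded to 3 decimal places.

0.039 bits

Entropy H = −Σ p log₂ p ≈ 2.6213 bits.
Huffman merges: 33/500+69/1000→27/200; 23/250+21/200→197/1000; 27/200+193/1000→41/125; 197/1000+209/1000→203/500; 133/500+41/125→297/500; 203/500+297/500→1. L = 133/50 ≈ 2.6600.
L − H = 2.6600 − 2.6213 = 0.039 bits.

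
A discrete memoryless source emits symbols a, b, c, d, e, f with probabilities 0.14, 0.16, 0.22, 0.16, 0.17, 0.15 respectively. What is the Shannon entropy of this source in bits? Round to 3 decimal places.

H = −Σ pᵢ log₂ pᵢ.
−0.14·log₂(0.14) = 0.3971
−0.16·log₂(0.16) = 0.4230
−0.22·log₂(0.22) = 0.4806
−0.16·log₂(0.16) = 0.4230
−0.17·log₂(0.17) = 0.4346
−0.15·log₂(0.15) = 0.4105
Sum ≈ 2.5688 → 2.569 bits.

2.569 bits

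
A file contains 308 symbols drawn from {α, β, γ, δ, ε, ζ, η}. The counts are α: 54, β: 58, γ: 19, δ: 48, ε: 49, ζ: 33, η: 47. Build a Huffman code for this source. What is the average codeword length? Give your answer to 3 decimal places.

2.805 bits/symbol

Probabilities are the counts divided by 308.
Repeatedly combine the two least-probable nodes; the expected code length is the sum of the merged weights.
merge 19/308 + 3/28 → 13/77
merge 47/308 + 12/77 → 95/308
merge 7/44 + 13/77 → 101/308
merge 27/154 + 29/154 → 4/11
merge 95/308 + 101/308 → 7/11
merge 4/11 + 7/11 → 1
L = 13/77 + 95/308 + 101/308 + 4/11 + 7/11 + 1 = 216/77 ≈ 2.805 bits/symbol.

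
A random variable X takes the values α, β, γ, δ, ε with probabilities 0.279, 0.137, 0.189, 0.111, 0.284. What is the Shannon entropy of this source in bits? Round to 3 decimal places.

2.229 bits

H = −Σ pᵢ log₂ pᵢ.
−0.279·log₂(0.279) = 0.5138
−0.137·log₂(0.137) = 0.3929
−0.189·log₂(0.189) = 0.4543
−0.111·log₂(0.111) = 0.3520
−0.284·log₂(0.284) = 0.5158
Sum ≈ 2.2288 → 2.229 bits.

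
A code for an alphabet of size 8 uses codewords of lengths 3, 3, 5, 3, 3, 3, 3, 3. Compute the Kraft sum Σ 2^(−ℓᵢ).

With common denominator 2^5 = 32: Σ 2^(−ℓᵢ) = 4/32 + 4/32 + 1/32 + 4/32 + 4/32 + 4/32 + 4/32 + 4/32 = 29/32 = 0.90625.

0.90625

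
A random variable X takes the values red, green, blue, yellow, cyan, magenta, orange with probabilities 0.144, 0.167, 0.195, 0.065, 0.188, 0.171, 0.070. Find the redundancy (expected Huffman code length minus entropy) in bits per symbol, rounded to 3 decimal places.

Entropy H = −Σ p log₂ p ≈ 2.7076 bits.
Huffman merges: 13/200+7/100→27/200; 27/200+18/125→279/1000; 167/1000+171/1000→169/500; 47/250+39/200→383/1000; 279/1000+169/500→617/1000; 383/1000+617/1000→1. L = 344/125 ≈ 2.7520.
L − H = 2.7520 − 2.7076 = 0.044 bits.

0.044 bits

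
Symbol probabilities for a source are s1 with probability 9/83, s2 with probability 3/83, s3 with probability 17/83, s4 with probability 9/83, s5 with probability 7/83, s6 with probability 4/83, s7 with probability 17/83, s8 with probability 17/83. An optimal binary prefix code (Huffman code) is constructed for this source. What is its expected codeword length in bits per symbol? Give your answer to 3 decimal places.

Repeatedly combine the two least-probable nodes; the expected code length is the sum of the merged weights.
merge 3/83 + 4/83 → 7/83
merge 7/83 + 7/83 → 14/83
merge 9/83 + 9/83 → 18/83
merge 14/83 + 17/83 → 31/83
merge 17/83 + 17/83 → 34/83
merge 18/83 + 31/83 → 49/83
merge 34/83 + 49/83 → 1
L = 7/83 + 14/83 + 18/83 + 31/83 + 34/83 + 49/83 + 1 = 236/83 ≈ 2.843 bits/symbol.

2.843 bits/symbol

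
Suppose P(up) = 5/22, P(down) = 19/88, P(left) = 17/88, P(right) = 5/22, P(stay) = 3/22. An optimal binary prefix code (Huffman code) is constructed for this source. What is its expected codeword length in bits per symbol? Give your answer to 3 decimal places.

2.330 bits/symbol

Repeatedly combine the two least-probable nodes; the expected code length is the sum of the merged weights.
merge 3/22 + 17/88 → 29/88
merge 19/88 + 5/22 → 39/88
merge 5/22 + 29/88 → 49/88
merge 39/88 + 49/88 → 1
L = 29/88 + 39/88 + 49/88 + 1 = 205/88 ≈ 2.330 bits/symbol.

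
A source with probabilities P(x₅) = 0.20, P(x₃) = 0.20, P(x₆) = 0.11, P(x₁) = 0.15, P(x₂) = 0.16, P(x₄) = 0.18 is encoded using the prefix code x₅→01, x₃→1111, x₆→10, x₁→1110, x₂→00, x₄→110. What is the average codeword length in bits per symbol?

L̄ = Σ pᵢ·ℓᵢ = 0.20·2 + 0.20·4 + 0.11·2 + 0.15·4 + 0.16·2 + 0.18·3 = 2.88 bits/symbol.

2.88 bits/symbol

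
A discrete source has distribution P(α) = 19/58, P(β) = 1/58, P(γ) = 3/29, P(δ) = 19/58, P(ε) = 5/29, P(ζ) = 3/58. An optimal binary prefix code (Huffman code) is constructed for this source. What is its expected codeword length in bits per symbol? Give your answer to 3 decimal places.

2.241 bits/symbol

Repeatedly combine the two least-probable nodes; the expected code length is the sum of the merged weights.
merge 1/58 + 3/58 → 2/29
merge 2/29 + 3/29 → 5/29
merge 5/29 + 5/29 → 10/29
merge 19/58 + 19/58 → 19/29
merge 10/29 + 19/29 → 1
L = 2/29 + 5/29 + 10/29 + 19/29 + 1 = 65/29 ≈ 2.241 bits/symbol.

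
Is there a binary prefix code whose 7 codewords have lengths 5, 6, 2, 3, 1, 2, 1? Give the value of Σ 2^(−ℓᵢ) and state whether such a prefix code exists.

With common denominator 2^6 = 64: Σ 2^(−ℓᵢ) = 2/64 + 1/64 + 16/64 + 8/64 + 32/64 + 16/64 + 32/64 = 107/64 = 1.671875.
Kraft's inequality requires Σ ≤ 1; here Σ = 1.671875 > 1, so no such prefix code exists.

1.671875; no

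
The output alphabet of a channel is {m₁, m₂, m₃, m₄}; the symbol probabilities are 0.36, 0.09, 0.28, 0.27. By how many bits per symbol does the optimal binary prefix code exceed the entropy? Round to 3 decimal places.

Entropy H = −Σ p log₂ p ≈ 1.8675 bits.
Huffman merges: 9/100+27/100→9/25; 7/25+9/25→16/25; 9/25+16/25→1. L = 2 ≈ 2.0000.
L − H = 2.0000 − 1.8675 = 0.132 bits.

0.132 bits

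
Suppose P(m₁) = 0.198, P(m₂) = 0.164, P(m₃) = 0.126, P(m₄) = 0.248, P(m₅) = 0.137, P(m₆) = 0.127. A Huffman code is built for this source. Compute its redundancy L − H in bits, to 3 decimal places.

Entropy H = −Σ p log₂ p ≈ 2.5368 bits.
Huffman merges: 63/500+127/1000→253/1000; 137/1000+41/250→301/1000; 99/500+31/125→223/500; 253/1000+301/1000→277/500; 223/500+277/500→1. L = 1277/500 ≈ 2.5540.
L − H = 2.5540 − 2.5368 = 0.017 bits.

0.017 bits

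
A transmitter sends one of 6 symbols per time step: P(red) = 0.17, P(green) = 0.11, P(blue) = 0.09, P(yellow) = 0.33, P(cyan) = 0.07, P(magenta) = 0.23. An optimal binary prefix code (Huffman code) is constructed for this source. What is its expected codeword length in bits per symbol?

Repeatedly combine the two least-probable nodes; the expected code length is the sum of the merged weights.
merge 7/100 + 9/100 → 4/25
merge 11/100 + 4/25 → 27/100
merge 17/100 + 23/100 → 2/5
merge 27/100 + 33/100 → 3/5
merge 2/5 + 3/5 → 1
L = 4/25 + 27/100 + 2/5 + 3/5 + 1 = 243/100 = 2.43 bits/symbol.

2.43 bits/symbol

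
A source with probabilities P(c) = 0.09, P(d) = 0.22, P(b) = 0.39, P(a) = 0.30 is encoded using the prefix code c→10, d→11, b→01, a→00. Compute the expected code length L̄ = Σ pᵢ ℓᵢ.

2 bits/symbol

L̄ = Σ pᵢ·ℓᵢ = 0.09·2 + 0.22·2 + 0.39·2 + 0.30·2 = 2 bits/symbol.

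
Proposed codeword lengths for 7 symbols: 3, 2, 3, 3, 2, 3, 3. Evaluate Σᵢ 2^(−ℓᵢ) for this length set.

With common denominator 2^3 = 8: Σ 2^(−ℓᵢ) = 1/8 + 2/8 + 1/8 + 1/8 + 2/8 + 1/8 + 1/8 = 9/8 = 1.125.

1.125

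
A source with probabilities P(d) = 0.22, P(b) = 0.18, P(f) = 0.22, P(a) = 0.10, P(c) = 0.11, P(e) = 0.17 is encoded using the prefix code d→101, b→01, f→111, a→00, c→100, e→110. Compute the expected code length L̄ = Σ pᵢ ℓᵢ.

L̄ = Σ pᵢ·ℓᵢ = 0.22·3 + 0.18·2 + 0.22·3 + 0.10·2 + 0.11·3 + 0.17·3 = 2.72 bits/symbol.

2.72 bits/symbol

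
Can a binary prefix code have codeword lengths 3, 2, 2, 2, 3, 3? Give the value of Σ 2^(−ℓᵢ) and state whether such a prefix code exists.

1.125; no

With common denominator 2^3 = 8: Σ 2^(−ℓᵢ) = 1/8 + 2/8 + 2/8 + 2/8 + 1/8 + 1/8 = 9/8 = 1.125.
Kraft's inequality requires Σ ≤ 1; here Σ = 1.125 > 1, so no such prefix code exists.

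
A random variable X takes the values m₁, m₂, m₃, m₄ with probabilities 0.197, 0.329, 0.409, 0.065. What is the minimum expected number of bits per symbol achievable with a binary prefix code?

Repeatedly combine the two least-probable nodes; the expected code length is the sum of the merged weights.
merge 13/200 + 197/1000 → 131/500
merge 131/500 + 329/1000 → 591/1000
merge 409/1000 + 591/1000 → 1
L = 131/500 + 591/1000 + 1 = 1853/1000 = 1.853 bits/symbol.

1.853 bits/symbol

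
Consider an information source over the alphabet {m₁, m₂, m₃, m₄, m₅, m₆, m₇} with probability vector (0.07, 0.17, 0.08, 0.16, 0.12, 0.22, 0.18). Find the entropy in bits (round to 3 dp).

H = −Σ pᵢ log₂ pᵢ.
−0.07·log₂(0.07) = 0.2686
−0.17·log₂(0.17) = 0.4346
−0.08·log₂(0.08) = 0.2915
−0.16·log₂(0.16) = 0.4230
−0.12·log₂(0.12) = 0.3671
−0.22·log₂(0.22) = 0.4806
−0.18·log₂(0.18) = 0.4453
Sum ≈ 2.7106 → 2.711 bits.

2.711 bits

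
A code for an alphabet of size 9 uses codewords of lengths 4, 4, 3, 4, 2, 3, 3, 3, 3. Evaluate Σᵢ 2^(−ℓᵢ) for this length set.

With common denominator 2^4 = 16: Σ 2^(−ℓᵢ) = 1/16 + 1/16 + 2/16 + 1/16 + 4/16 + 2/16 + 2/16 + 2/16 + 2/16 = 17/16 = 1.0625.

1.0625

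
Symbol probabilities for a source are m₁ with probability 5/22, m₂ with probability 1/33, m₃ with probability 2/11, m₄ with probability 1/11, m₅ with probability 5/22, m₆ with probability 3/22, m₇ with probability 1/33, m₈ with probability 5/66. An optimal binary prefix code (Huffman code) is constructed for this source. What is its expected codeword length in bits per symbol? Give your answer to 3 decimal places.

Repeatedly combine the two least-probable nodes; the expected code length is the sum of the merged weights.
merge 1/33 + 1/33 → 2/33
merge 2/33 + 5/66 → 3/22
merge 1/11 + 3/22 → 5/22
merge 3/22 + 2/11 → 7/22
merge 5/22 + 5/22 → 5/11
merge 5/22 + 7/22 → 6/11
merge 5/11 + 6/11 → 1
L = 2/33 + 3/22 + 5/22 + 7/22 + 5/11 + 6/11 + 1 = 181/66 ≈ 2.742 bits/symbol.

2.742 bits/symbol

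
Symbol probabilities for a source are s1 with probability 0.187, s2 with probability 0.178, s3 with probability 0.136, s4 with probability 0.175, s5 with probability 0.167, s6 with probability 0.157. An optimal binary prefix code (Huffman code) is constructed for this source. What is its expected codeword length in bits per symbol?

2.635 bits/symbol

Repeatedly combine the two least-probable nodes; the expected code length is the sum of the merged weights.
merge 17/125 + 157/1000 → 293/1000
merge 167/1000 + 7/40 → 171/500
merge 89/500 + 187/1000 → 73/200
merge 293/1000 + 171/500 → 127/200
merge 73/200 + 127/200 → 1
L = 293/1000 + 171/500 + 73/200 + 127/200 + 1 = 527/200 = 2.635 bits/symbol.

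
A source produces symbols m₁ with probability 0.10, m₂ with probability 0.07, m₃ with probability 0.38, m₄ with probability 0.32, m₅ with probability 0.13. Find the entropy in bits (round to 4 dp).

2.0399 bits

H = −Σ pᵢ log₂ pᵢ.
−0.10·log₂(0.10) = 0.3322
−0.07·log₂(0.07) = 0.2686
−0.38·log₂(0.38) = 0.5305
−0.32·log₂(0.32) = 0.5260
−0.13·log₂(0.13) = 0.3826
Sum ≈ 2.0399 → 2.0399 bits.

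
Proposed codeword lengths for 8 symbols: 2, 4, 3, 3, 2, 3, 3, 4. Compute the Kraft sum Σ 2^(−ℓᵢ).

1.125

With common denominator 2^4 = 16: Σ 2^(−ℓᵢ) = 4/16 + 1/16 + 2/16 + 2/16 + 4/16 + 2/16 + 2/16 + 1/16 = 18/16 = 1.125.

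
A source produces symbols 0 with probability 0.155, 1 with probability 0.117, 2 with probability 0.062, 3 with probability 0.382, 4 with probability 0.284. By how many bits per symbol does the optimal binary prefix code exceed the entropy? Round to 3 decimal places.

Entropy H = −Σ p log₂ p ≈ 2.0739 bits.
Huffman merges: 31/500+117/1000→179/1000; 31/200+179/1000→167/500; 71/250+167/500→309/500; 191/500+309/500→1. L = 2131/1000 ≈ 2.1310.
L − H = 2.1310 − 2.0739 = 0.057 bits.

0.057 bits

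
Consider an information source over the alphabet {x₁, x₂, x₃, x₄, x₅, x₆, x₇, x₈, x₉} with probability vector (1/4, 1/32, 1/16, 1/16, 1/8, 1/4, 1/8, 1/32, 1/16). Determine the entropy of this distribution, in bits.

Each probability is a power of 1/2, so log₂(1/p) is an integer.
H = Σ p·log₂(1/p) = 1/4·2 + 1/32·5 + 1/16·4 + 1/16·4 + 1/8·3 + 1/4·2 + 1/8·3 + 1/32·5 + 1/16·4 = 2.8125 bits.

2.8125 bits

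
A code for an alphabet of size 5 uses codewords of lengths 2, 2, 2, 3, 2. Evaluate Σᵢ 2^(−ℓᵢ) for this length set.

1.125

With common denominator 2^3 = 8: Σ 2^(−ℓᵢ) = 2/8 + 2/8 + 2/8 + 1/8 + 2/8 = 9/8 = 1.125.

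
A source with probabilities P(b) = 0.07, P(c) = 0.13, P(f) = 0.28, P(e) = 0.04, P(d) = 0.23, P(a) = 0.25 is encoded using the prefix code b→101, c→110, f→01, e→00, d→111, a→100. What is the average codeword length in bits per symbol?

2.68 bits/symbol

L̄ = Σ pᵢ·ℓᵢ = 0.07·3 + 0.13·3 + 0.28·2 + 0.04·2 + 0.23·3 + 0.25·3 = 2.68 bits/symbol.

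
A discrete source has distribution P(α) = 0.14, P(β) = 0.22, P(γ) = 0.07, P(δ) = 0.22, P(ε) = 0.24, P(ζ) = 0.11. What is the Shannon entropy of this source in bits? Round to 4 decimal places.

2.4712 bits

H = −Σ pᵢ log₂ pᵢ.
−0.14·log₂(0.14) = 0.3971
−0.22·log₂(0.22) = 0.4806
−0.07·log₂(0.07) = 0.2686
−0.22·log₂(0.22) = 0.4806
−0.24·log₂(0.24) = 0.4941
−0.11·log₂(0.11) = 0.3503
Sum ≈ 2.4712 → 2.4712 bits.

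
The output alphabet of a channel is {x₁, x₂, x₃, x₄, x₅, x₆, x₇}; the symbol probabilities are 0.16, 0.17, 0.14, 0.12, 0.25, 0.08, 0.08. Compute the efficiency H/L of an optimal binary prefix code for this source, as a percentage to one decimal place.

98.7%

Entropy H = −Σ p log₂ p ≈ 2.7048 bits.
Huffman merges: 2/25+2/25→4/25; 3/25+7/50→13/50; 4/25+4/25→8/25; 17/100+1/4→21/50; 13/50+8/25→29/50; 21/50+29/50→1. L = 137/50 ≈ 2.7400.
Efficiency = H/L = 2.7048/2.7400 = 98.7%.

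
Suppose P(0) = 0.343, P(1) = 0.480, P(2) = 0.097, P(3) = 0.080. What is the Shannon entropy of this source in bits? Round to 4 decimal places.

H = −Σ pᵢ log₂ pᵢ.
−0.343·log₂(0.343) = 0.5295
−0.480·log₂(0.480) = 0.5083
−0.097·log₂(0.097) = 0.3265
−0.080·log₂(0.080) = 0.2915
Sum ≈ 1.6558 → 1.6558 bits.

1.6558 bits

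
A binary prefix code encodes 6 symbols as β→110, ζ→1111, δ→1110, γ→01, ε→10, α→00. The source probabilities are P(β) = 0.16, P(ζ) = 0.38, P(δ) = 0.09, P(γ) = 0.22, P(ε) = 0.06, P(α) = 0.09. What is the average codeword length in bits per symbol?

3.1 bits/symbol

L̄ = Σ pᵢ·ℓᵢ = 0.16·3 + 0.38·4 + 0.09·4 + 0.22·2 + 0.06·2 + 0.09·2 = 3.1 bits/symbol.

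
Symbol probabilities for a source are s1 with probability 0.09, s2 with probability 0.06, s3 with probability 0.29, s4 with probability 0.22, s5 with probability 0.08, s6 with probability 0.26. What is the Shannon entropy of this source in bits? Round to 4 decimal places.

2.3515 bits

H = −Σ pᵢ log₂ pᵢ.
−0.09·log₂(0.09) = 0.3127
−0.06·log₂(0.06) = 0.2435
−0.29·log₂(0.29) = 0.5179
−0.22·log₂(0.22) = 0.4806
−0.08·log₂(0.08) = 0.2915
−0.26·log₂(0.26) = 0.5053
Sum ≈ 2.3515 → 2.3515 bits.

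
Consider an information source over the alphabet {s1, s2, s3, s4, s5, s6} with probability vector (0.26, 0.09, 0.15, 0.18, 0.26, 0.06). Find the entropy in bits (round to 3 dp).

H = −Σ pᵢ log₂ pᵢ.
−0.26·log₂(0.26) = 0.5053
−0.09·log₂(0.09) = 0.3127
−0.15·log₂(0.15) = 0.4105
−0.18·log₂(0.18) = 0.4453
−0.26·log₂(0.26) = 0.5053
−0.06·log₂(0.06) = 0.2435
Sum ≈ 2.4226 → 2.423 bits.

2.423 bits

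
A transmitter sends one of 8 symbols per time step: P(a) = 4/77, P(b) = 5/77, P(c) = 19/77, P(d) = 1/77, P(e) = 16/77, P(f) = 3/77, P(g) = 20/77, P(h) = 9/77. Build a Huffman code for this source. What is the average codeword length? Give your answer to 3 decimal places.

Repeatedly combine the two least-probable nodes; the expected code length is the sum of the merged weights.
merge 1/77 + 3/77 → 4/77
merge 4/77 + 4/77 → 8/77
merge 5/77 + 8/77 → 13/77
merge 9/77 + 13/77 → 2/7
merge 16/77 + 19/77 → 5/11
merge 20/77 + 2/7 → 6/11
merge 5/11 + 6/11 → 1
L = 4/77 + 8/77 + 13/77 + 2/7 + 5/11 + 6/11 + 1 = 201/77 ≈ 2.610 bits/symbol.

2.610 bits/symbol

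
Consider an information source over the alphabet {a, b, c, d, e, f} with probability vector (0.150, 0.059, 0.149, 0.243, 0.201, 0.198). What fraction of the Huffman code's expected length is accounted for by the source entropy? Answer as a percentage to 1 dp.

Entropy H = −Σ p log₂ p ≈ 2.4845 bits.
Huffman merges: 59/1000+149/1000→26/125; 3/20+99/500→87/250; 201/1000+26/125→409/1000; 243/1000+87/250→591/1000; 409/1000+591/1000→1. L = 639/250 ≈ 2.5560.
Efficiency = H/L = 2.4845/2.5560 = 97.2%.

97.2%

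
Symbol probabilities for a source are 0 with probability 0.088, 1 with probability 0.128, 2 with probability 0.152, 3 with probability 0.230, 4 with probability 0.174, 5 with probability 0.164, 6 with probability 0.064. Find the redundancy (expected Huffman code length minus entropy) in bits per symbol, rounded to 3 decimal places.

Entropy H = −Σ p log₂ p ≈ 2.7095 bits.
Huffman merges: 8/125+11/125→19/125; 16/125+19/125→7/25; 19/125+41/250→79/250; 87/500+23/100→101/250; 7/25+79/250→149/250; 101/250+149/250→1. L = 687/250 ≈ 2.7480.
L − H = 2.7480 − 2.7095 = 0.039 bits.

0.039 bits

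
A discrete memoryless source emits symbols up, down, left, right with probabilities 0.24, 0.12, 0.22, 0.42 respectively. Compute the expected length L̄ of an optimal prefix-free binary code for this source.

1.92 bits/symbol

Repeatedly combine the two least-probable nodes; the expected code length is the sum of the merged weights.
merge 3/25 + 11/50 → 17/50
merge 6/25 + 17/50 → 29/50
merge 21/50 + 29/50 → 1
L = 17/50 + 29/50 + 1 = 48/25 = 1.92 bits/symbol.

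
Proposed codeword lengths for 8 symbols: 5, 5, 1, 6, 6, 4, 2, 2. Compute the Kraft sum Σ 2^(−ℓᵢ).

With common denominator 2^6 = 64: Σ 2^(−ℓᵢ) = 2/64 + 2/64 + 32/64 + 1/64 + 1/64 + 4/64 + 16/64 + 16/64 = 74/64 = 1.15625.

1.15625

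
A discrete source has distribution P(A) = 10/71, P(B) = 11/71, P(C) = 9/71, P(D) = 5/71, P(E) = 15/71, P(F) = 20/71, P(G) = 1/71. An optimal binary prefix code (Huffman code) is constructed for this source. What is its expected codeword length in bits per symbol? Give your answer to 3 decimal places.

Repeatedly combine the two least-probable nodes; the expected code length is the sum of the merged weights.
merge 1/71 + 5/71 → 6/71
merge 6/71 + 9/71 → 15/71
merge 10/71 + 11/71 → 21/71
merge 15/71 + 15/71 → 30/71
merge 20/71 + 21/71 → 41/71
merge 30/71 + 41/71 → 1
L = 6/71 + 15/71 + 21/71 + 30/71 + 41/71 + 1 = 184/71 ≈ 2.592 bits/symbol.

2.592 bits/symbol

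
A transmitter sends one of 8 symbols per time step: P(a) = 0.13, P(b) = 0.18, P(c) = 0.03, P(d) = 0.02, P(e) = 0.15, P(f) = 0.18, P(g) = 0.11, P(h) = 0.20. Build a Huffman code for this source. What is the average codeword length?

Repeatedly combine the two least-probable nodes; the expected code length is the sum of the merged weights.
merge 1/50 + 3/100 → 1/20
merge 1/20 + 11/100 → 4/25
merge 13/100 + 3/20 → 7/25
merge 4/25 + 9/50 → 17/50
merge 9/50 + 1/5 → 19/50
merge 7/25 + 17/50 → 31/50
merge 19/50 + 31/50 → 1
L = 1/20 + 4/25 + 7/25 + 17/50 + 19/50 + 31/50 + 1 = 283/100 = 2.83 bits/symbol.

2.83 bits/symbol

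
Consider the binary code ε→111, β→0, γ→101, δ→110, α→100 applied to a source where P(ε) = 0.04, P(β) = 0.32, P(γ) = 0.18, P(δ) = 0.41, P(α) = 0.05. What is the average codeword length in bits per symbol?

2.36 bits/symbol

L̄ = Σ pᵢ·ℓᵢ = 0.04·3 + 0.32·1 + 0.18·3 + 0.41·3 + 0.05·3 = 2.36 bits/symbol.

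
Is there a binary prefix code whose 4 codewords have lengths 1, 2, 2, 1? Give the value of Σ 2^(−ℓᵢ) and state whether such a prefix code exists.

With common denominator 2^2 = 4: Σ 2^(−ℓᵢ) = 2/4 + 1/4 + 1/4 + 2/4 = 6/4 = 1.5.
Kraft's inequality requires Σ ≤ 1; here Σ = 1.5 > 1, so no such prefix code exists.

1.5; no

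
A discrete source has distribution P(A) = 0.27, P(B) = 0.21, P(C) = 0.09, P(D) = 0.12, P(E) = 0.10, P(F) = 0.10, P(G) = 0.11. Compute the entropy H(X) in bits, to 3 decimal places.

H = −Σ pᵢ log₂ pᵢ.
−0.27·log₂(0.27) = 0.5100
−0.21·log₂(0.21) = 0.4728
−0.09·log₂(0.09) = 0.3127
−0.12·log₂(0.12) = 0.3671
−0.10·log₂(0.10) = 0.3322
−0.10·log₂(0.10) = 0.3322
−0.11·log₂(0.11) = 0.3503
Sum ≈ 2.6772 → 2.677 bits.

2.677 bits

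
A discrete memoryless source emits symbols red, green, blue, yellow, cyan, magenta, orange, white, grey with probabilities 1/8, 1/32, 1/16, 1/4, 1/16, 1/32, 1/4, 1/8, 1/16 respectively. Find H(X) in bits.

2.8125 bits

Each probability is a power of 1/2, so log₂(1/p) is an integer.
H = Σ p·log₂(1/p) = 1/8·3 + 1/32·5 + 1/16·4 + 1/4·2 + 1/16·4 + 1/32·5 + 1/4·2 + 1/8·3 + 1/16·4 = 2.8125 bits.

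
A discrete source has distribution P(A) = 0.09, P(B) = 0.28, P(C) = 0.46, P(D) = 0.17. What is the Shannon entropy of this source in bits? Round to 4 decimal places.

H = −Σ pᵢ log₂ pᵢ.
−0.09·log₂(0.09) = 0.3127
−0.28·log₂(0.28) = 0.5142
−0.46·log₂(0.46) = 0.5153
−0.17·log₂(0.17) = 0.4346
Sum ≈ 1.7768 → 1.7768 bits.

1.7768 bits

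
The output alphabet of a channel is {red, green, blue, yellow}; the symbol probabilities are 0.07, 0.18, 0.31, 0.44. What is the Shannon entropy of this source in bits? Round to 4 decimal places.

1.7588 bits

H = −Σ pᵢ log₂ pᵢ.
−0.07·log₂(0.07) = 0.2686
−0.18·log₂(0.18) = 0.4453
−0.31·log₂(0.31) = 0.5238
−0.44·log₂(0.44) = 0.5211
Sum ≈ 1.7588 → 1.7588 bits.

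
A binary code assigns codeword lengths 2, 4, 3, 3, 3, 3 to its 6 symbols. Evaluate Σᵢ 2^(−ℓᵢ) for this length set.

With common denominator 2^4 = 16: Σ 2^(−ℓᵢ) = 4/16 + 1/16 + 2/16 + 2/16 + 2/16 + 2/16 = 13/16 = 0.8125.

0.8125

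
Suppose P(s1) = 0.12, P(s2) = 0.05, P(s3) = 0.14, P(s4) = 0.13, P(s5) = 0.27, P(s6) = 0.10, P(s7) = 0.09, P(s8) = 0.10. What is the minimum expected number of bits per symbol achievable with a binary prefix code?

Repeatedly combine the two least-probable nodes; the expected code length is the sum of the merged weights.
merge 1/20 + 9/100 → 7/50
merge 1/10 + 1/10 → 1/5
merge 3/25 + 13/100 → 1/4
merge 7/50 + 7/50 → 7/25
merge 1/5 + 1/4 → 9/20
merge 27/100 + 7/25 → 11/20
merge 9/20 + 11/20 → 1
L = 7/50 + 1/5 + 1/4 + 7/25 + 9/20 + 11/20 + 1 = 287/100 = 2.87 bits/symbol.

2.87 bits/symbol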